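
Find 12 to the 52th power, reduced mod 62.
38

Repeated squaring. Binary of 52 = 110100.
12^1 ≡ 12 (mod 62); 12^2 ≡ 20 (mod 62); 12^4 ≡ 28 (mod 62); 12^8 ≡ 40 (mod 62); 12^16 ≡ 50 (mod 62); 12^32 ≡ 20 (mod 62)
12^52 = 12^4 × 12^16 × 12^32 ≡ 38 (mod 62)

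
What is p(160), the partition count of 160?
107438159466

p(n) counts ways to write n as a sum of positive integers (order ignored).
Euler's pentagonal recurrence: p(k) = p(k-1) + p(k-2) - p(k-5) - p(k-7) + p(k-12) + p(k-15) - ... (offsets j(3j∓1)/2, signs ++--, p(0)=1, p(<0)=0).
DP table for k = 0..159: p(0)=1, p(1)=1, p(2)=2, p(3)=3, p(4)=5, p(5)=7, p(6)=11, p(7)=15, p(8)=22, p(9)=30, p(10)=42, p(11)=56, p(12)=77, p(13)=101, p(14)=135, p(15)=176, p(16)=231, p(17)=297, p(18)=385, p(19)=490, p(20)=627, p(21)=792, p(22)=1002, p(23)=1255, p(24)=1575, p(25)=1958, p(26)=2436, p(27)=3010, p(28)=3718, p(29)=4565, p(30)=5604, p(31)=6842, p(32)=8349, p(33)=10143, p(34)=12310, p(35)=14883, p(36)=17977, p(37)=21637, p(38)=26015, p(39)=31185, p(40)=37338, p(41)=44583, p(42)=53174, p(43)=63261, p(44)=75175, p(45)=89134, p(46)=105558, p(47)=124754, p(48)=147273, p(49)=173525, p(50)=204226, p(51)=239943, p(52)=281589, p(53)=329931, p(54)=386155, p(55)=451276, p(56)=526823, p(57)=614154, p(58)=715220, p(59)=831820, p(60)=966467, p(61)=1121505, p(62)=1300156, p(63)=1505499, p(64)=1741630, p(65)=2012558, p(66)=2323520, p(67)=2679689, p(68)=3087735, p(69)=3554345, p(70)=4087968, p(71)=4697205, p(72)=5392783, p(73)=6185689, p(74)=7089500, p(75)=8118264, p(76)=9289091, p(77)=10619863, p(78)=12132164, p(79)=13848650, p(80)=15796476, p(81)=18004327, p(82)=20506255, p(83)=23338469, p(84)=26543660, p(85)=30167357, p(86)=34262962, p(87)=38887673, p(88)=44108109, p(89)=49995925, p(90)=56634173, p(91)=64112359, p(92)=72533807, p(93)=82010177, p(94)=92669720, p(95)=104651419, p(96)=118114304, p(97)=133230930, p(98)=150198136, p(99)=169229875, p(100)=190569292, p(101)=214481126, p(102)=241265379, p(103)=271248950, p(104)=304801365, p(105)=342325709, p(106)=384276336, p(107)=431149389, p(108)=483502844, p(109)=541946240, p(110)=607163746, p(111)=679903203, p(112)=761002156, p(113)=851376628, p(114)=952050665, p(115)=1064144451, p(116)=1188908248, p(117)=1327710076, p(118)=1482074143, p(119)=1653668665, p(120)=1844349560, p(121)=2056148051, p(122)=2291320912, p(123)=2552338241, p(124)=2841940500, p(125)=3163127352, p(126)=3519222692, p(127)=3913864295, p(128)=4351078600, p(129)=4835271870, p(130)=5371315400, p(131)=5964539504, p(132)=6620830889, p(133)=7346629512, p(134)=8149040695, p(135)=9035836076, p(136)=10015581680, p(137)=11097645016, p(138)=12292341831, p(139)=13610949895, p(140)=15065878135, p(141)=16670689208, p(142)=18440293320, p(143)=20390982757, p(144)=22540654445, p(145)=24908858009, p(146)=27517052599, p(147)=30388671978, p(148)=33549419497, p(149)=37027355200, p(150)=40853235313, p(151)=45060624582, p(152)=49686288421, p(153)=54770336324, p(154)=60356673280, p(155)=66493182097, p(156)=73232243759, p(157)=80630964769, p(158)=88751778802, p(159)=97662728555.
Final step: p(160) = p(159) + p(158) - p(155) - p(153) + p(148) + p(145) - p(138) - p(134) + p(125) + p(120) - p(109) - p(103) + p(90) + p(83) - p(68) - p(60) + p(43) + p(34) - p(15) - p(5)
= 97662728555 + 88751778802 - 66493182097 - 54770336324 + 33549419497 + 24908858009 - 12292341831 - 8149040695 + 3163127352 + 1844349560 - 541946240 - 271248950 + 56634173 + 23338469 - 3087735 - 966467 + 63261 + 12310 - 176 - 7
= 107438159466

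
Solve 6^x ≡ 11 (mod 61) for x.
45

Baby-step giant-step with step n = ⌈√61⌉ = 8.
Baby steps 6^j mod 61 (j:value) for j=0..7: 0:1, 1:6, 2:36, 3:33, 4:15, 5:29, 6:52, 7:7.
Giant-step multiplier: 6^(-8) ≡ 6^(60-8) = 6^52 ≡ 16 (mod 61).
Giant steps γ_i = 11·16^i mod 61: γ_0=11, γ_1=54, γ_2=10, γ_3=38, γ_4=59, γ_5=29 (in table at j=5).
x = i·n + j = 5·8 + 5 = 45.
Check: 6^45 ≡ 11 (mod 61).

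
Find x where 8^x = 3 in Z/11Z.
6

Baby-step giant-step with step n = ⌈√11⌉ = 4.
Baby steps 8^j mod 11 (j:value) for j=0..3: 0:1, 1:8, 2:9, 3:6.
Giant-step multiplier: 8^(-4) ≡ 8^(10-4) = 8^6 ≡ 3 (mod 11).
Giant steps γ_i = 3·3^i mod 11: γ_0=3, γ_1=9 (in table at j=2).
x = i·n + j = 1·4 + 2 = 6.
Check: 8^6 ≡ 3 (mod 11).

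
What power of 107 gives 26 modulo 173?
11

Baby-step giant-step with step n = ⌈√173⌉ = 14.
Baby steps 107^j mod 173 (j:value) for j=0..13: 0:1, 1:107, 2:31, 3:30, 4:96, 5:65, 6:35, 7:112, 8:47, 9:12, 10:73, 11:26, 12:14, 13:114.
h = 26 is already in the table at j=11, so x = 11.
Check: 107^11 ≡ 26 (mod 173).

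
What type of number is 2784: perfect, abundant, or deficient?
abundant

Proper divisors of 2784: sum = 1 + 2 + 3 + 4 + 6 + 8 + 12 + 16 + ... + 464 + 696 + 928 + 1392 (23 divisors) = 4776
Since 4776 > 2784, 2784 is abundant.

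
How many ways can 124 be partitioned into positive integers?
2841940500

p(n) counts ways to write n as a sum of positive integers (order ignored).
Euler's pentagonal recurrence: p(k) = p(k-1) + p(k-2) - p(k-5) - p(k-7) + p(k-12) + p(k-15) - ... (offsets j(3j∓1)/2, signs ++--, p(0)=1, p(<0)=0).
DP table for k = 0..123: p(0)=1, p(1)=1, p(2)=2, p(3)=3, p(4)=5, p(5)=7, p(6)=11, p(7)=15, p(8)=22, p(9)=30, p(10)=42, p(11)=56, p(12)=77, p(13)=101, p(14)=135, p(15)=176, p(16)=231, p(17)=297, p(18)=385, p(19)=490, p(20)=627, p(21)=792, p(22)=1002, p(23)=1255, p(24)=1575, p(25)=1958, p(26)=2436, p(27)=3010, p(28)=3718, p(29)=4565, p(30)=5604, p(31)=6842, p(32)=8349, p(33)=10143, p(34)=12310, p(35)=14883, p(36)=17977, p(37)=21637, p(38)=26015, p(39)=31185, p(40)=37338, p(41)=44583, p(42)=53174, p(43)=63261, p(44)=75175, p(45)=89134, p(46)=105558, p(47)=124754, p(48)=147273, p(49)=173525, p(50)=204226, p(51)=239943, p(52)=281589, p(53)=329931, p(54)=386155, p(55)=451276, p(56)=526823, p(57)=614154, p(58)=715220, p(59)=831820, p(60)=966467, p(61)=1121505, p(62)=1300156, p(63)=1505499, p(64)=1741630, p(65)=2012558, p(66)=2323520, p(67)=2679689, p(68)=3087735, p(69)=3554345, p(70)=4087968, p(71)=4697205, p(72)=5392783, p(73)=6185689, p(74)=7089500, p(75)=8118264, p(76)=9289091, p(77)=10619863, p(78)=12132164, p(79)=13848650, p(80)=15796476, p(81)=18004327, p(82)=20506255, p(83)=23338469, p(84)=26543660, p(85)=30167357, p(86)=34262962, p(87)=38887673, p(88)=44108109, p(89)=49995925, p(90)=56634173, p(91)=64112359, p(92)=72533807, p(93)=82010177, p(94)=92669720, p(95)=104651419, p(96)=118114304, p(97)=133230930, p(98)=150198136, p(99)=169229875, p(100)=190569292, p(101)=214481126, p(102)=241265379, p(103)=271248950, p(104)=304801365, p(105)=342325709, p(106)=384276336, p(107)=431149389, p(108)=483502844, p(109)=541946240, p(110)=607163746, p(111)=679903203, p(112)=761002156, p(113)=851376628, p(114)=952050665, p(115)=1064144451, p(116)=1188908248, p(117)=1327710076, p(118)=1482074143, p(119)=1653668665, p(120)=1844349560, p(121)=2056148051, p(122)=2291320912, p(123)=2552338241.
Final step: p(124) = p(123) + p(122) - p(119) - p(117) + p(112) + p(109) - p(102) - p(98) + p(89) + p(84) - p(73) - p(67) + p(54) + p(47) - p(32) - p(24) + p(7)
= 2552338241 + 2291320912 - 1653668665 - 1327710076 + 761002156 + 541946240 - 241265379 - 150198136 + 49995925 + 26543660 - 6185689 - 2679689 + 386155 + 124754 - 8349 - 1575 + 15
= 2841940500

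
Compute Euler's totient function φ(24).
8

24 = 2^3 × 3
φ(n) = n × ∏(1 - 1/p) for each prime p dividing n
φ(24) = 24 × (1 - 1/2) × (1 - 1/3) = 8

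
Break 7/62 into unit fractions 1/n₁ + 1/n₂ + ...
1/9 + 1/558

Greedy algorithm:
7/62: ceiling(62/7) = 9, use 1/9
1/558: ceiling(558/1) = 558, use 1/558
Result: 7/62 = 1/9 + 1/558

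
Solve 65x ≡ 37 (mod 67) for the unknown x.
x ≡ 15 (mod 67)

gcd(65, 67) = 1, which divides 37, so solutions exist.
Find 65^(-1) mod 67 by the extended Euclidean algorithm:
67 = 1 × 65 + 2  ⟹  2 = (1)·67 + (-1)·65
65 = 32 × 2 + 1  ⟹  1 = (-32)·67 + (33)·65
So (33)·65 ≡ 1 (mod 67), i.e. 65^(-1) ≡ 33 (mod 67).
x ≡ 33 × 37 = 1221 ≡ 15 (mod 67).
Check: 65 × 15 = 975 ≡ 37 (mod 67).
Unique solution: x ≡ 15 (mod 67)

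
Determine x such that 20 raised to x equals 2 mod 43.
3

Baby-step giant-step with step n = ⌈√43⌉ = 7.
Baby steps 20^j mod 43 (j:value) for j=0..6: 0:1, 1:20, 2:13, 3:2, 4:40, 5:26, 6:4.
h = 2 is already in the table at j=3, so x = 3.
Check: 20^3 ≡ 2 (mod 43).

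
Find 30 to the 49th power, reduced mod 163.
110

Repeated squaring. Binary of 49 = 110001.
30^1 ≡ 30 (mod 163); 30^2 ≡ 85 (mod 163); 30^4 ≡ 53 (mod 163); 30^8 ≡ 38 (mod 163); 30^16 ≡ 140 (mod 163); 30^32 ≡ 40 (mod 163)
30^49 = 30^1 × 30^16 × 30^32 ≡ 110 (mod 163)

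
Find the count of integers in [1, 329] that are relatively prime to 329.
276

329 = 7 × 47
φ(n) = n × ∏(1 - 1/p) for each prime p dividing n
φ(329) = 329 × (1 - 1/7) × (1 - 1/47) = 276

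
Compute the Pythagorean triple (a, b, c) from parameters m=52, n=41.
(1023, 4264, 4385)

Euclid's formula: a = m² - n², b = 2mn, c = m² + n²
m = 52, n = 41
a = 52² - 41² = 2704 - 1681 = 1023
b = 2 × 52 × 41 = 4264
c = 52² + 41² = 2704 + 1681 = 4385
Verification: 1023² + 4264² = 1046529 + 18181696 = 19228225 = 4385² ✓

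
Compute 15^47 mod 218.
5

Repeated squaring. Binary of 47 = 101111.
15^1 ≡ 15 (mod 218); 15^2 ≡ 7 (mod 218); 15^4 ≡ 49 (mod 218); 15^8 ≡ 3 (mod 218); 15^16 ≡ 9 (mod 218); 15^32 ≡ 81 (mod 218)
15^47 = 15^1 × 15^2 × 15^4 × 15^8 × 15^32 ≡ 5 (mod 218)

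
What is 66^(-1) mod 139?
99

gcd(66, 139) = 1, so the inverse exists.
Extended Euclidean algorithm on (139, 66):
139 = 2 × 66 + 7  ⟹  7 = (1)·139 + (-2)·66
66 = 9 × 7 + 3  ⟹  3 = (-9)·139 + (19)·66
7 = 2 × 3 + 1  ⟹  1 = (19)·139 + (-40)·66
So (-40)·66 ≡ 1 (mod 139), i.e. 66^(-1) ≡ -40 ≡ 99 (mod 139).
Check: 66 × 99 = 6534 ≡ 1 (mod 139)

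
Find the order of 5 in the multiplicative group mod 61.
30

61 is prime, so ord(5) divides φ(61) = 60.
Divisors of 60: 1, 2, 3, 4, 5, 6, 10, 12, 15, 20, 30, 60.
Repeated squaring: 5^1 ≡ 5, 5^2 ≡ 25, 5^4 ≡ 15, 5^8 ≡ 42, 5^16 ≡ 56, 5^32 ≡ 25 (mod 61).
Test 5^d mod 61 for each divisor d in increasing order:
5^1 ≡ 5
5^2 ≡ 25
5^3 = 5^2·5^1 ≡ 3
5^4 ≡ 15
5^5 = 5^4·5^1 ≡ 14
5^6 = 5^4·5^2 ≡ 9
5^10 = 5^8·5^2 ≡ 13
5^12 = 5^8·5^4 ≡ 20
5^15 = 5^8·5^4·5^2·5^1 ≡ 60
5^20 = 5^16·5^4 ≡ 47
5^30 = 5^16·5^8·5^4·5^2 ≡ 1  ← first divisor giving 1
The order is 30.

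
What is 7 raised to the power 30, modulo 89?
47

Repeated squaring. Binary of 30 = 11110.
7^1 ≡ 7 (mod 89); 7^2 ≡ 49 (mod 89); 7^4 ≡ 87 (mod 89); 7^8 ≡ 4 (mod 89); 7^16 ≡ 16 (mod 89)
7^30 = 7^2 × 7^4 × 7^8 × 7^16 ≡ 47 (mod 89)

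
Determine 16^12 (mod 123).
10

Repeated squaring. Binary of 12 = 1100.
16^1 ≡ 16 (mod 123); 16^2 ≡ 10 (mod 123); 16^4 ≡ 100 (mod 123); 16^8 ≡ 37 (mod 123)
16^12 = 16^4 × 16^8 ≡ 10 (mod 123)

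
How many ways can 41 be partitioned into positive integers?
44583

p(n) counts ways to write n as a sum of positive integers (order ignored).
Euler's pentagonal recurrence: p(k) = p(k-1) + p(k-2) - p(k-5) - p(k-7) + p(k-12) + p(k-15) - ... (offsets j(3j∓1)/2, signs ++--, p(0)=1, p(<0)=0).
DP table for k = 0..40: p(0)=1, p(1)=1, p(2)=2, p(3)=3, p(4)=5, p(5)=7, p(6)=11, p(7)=15, p(8)=22, p(9)=30, p(10)=42, p(11)=56, p(12)=77, p(13)=101, p(14)=135, p(15)=176, p(16)=231, p(17)=297, p(18)=385, p(19)=490, p(20)=627, p(21)=792, p(22)=1002, p(23)=1255, p(24)=1575, p(25)=1958, p(26)=2436, p(27)=3010, p(28)=3718, p(29)=4565, p(30)=5604, p(31)=6842, p(32)=8349, p(33)=10143, p(34)=12310, p(35)=14883, p(36)=17977, p(37)=21637, p(38)=26015, p(39)=31185, p(40)=37338.
Final step: p(41) = p(40) + p(39) - p(36) - p(34) + p(29) + p(26) - p(19) - p(15) + p(6) + p(1)
= 37338 + 31185 - 17977 - 12310 + 4565 + 2436 - 490 - 176 + 11 + 1
= 44583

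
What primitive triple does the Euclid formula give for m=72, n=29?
(4343, 4176, 6025)

Euclid's formula: a = m² - n², b = 2mn, c = m² + n²
m = 72, n = 29
a = 72² - 29² = 5184 - 841 = 4343
b = 2 × 72 × 29 = 4176
c = 72² + 29² = 5184 + 841 = 6025
Verification: 4343² + 4176² = 18861649 + 17438976 = 36300625 = 6025² ✓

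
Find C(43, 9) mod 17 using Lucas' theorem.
1

Using Lucas' theorem:
Write n=43 and k=9 in base 17:
n in base 17: [2, 9]
k in base 17: [0, 9]
C(43,9) mod 17 = ∏ C(n_i, k_i) mod 17
Digit binomials (mod 17): C(2,0) = 1; C(9,9) = 1
Product: 1 × 1 = 1 ≡ 1 (mod 17)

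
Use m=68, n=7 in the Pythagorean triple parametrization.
(4575, 952, 4673)

Euclid's formula: a = m² - n², b = 2mn, c = m² + n²
m = 68, n = 7
a = 68² - 7² = 4624 - 49 = 4575
b = 2 × 68 × 7 = 952
c = 68² + 7² = 4624 + 49 = 4673
Verification: 4575² + 952² = 20930625 + 906304 = 21836929 = 4673² ✓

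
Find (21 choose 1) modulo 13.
8

Using Lucas' theorem:
Write n=21 and k=1 in base 13:
n in base 13: [1, 8]
k in base 13: [0, 1]
C(21,1) mod 13 = ∏ C(n_i, k_i) mod 13
Digit binomials (mod 13): C(1,0) = 1; C(8,1) = 8
Product: 1 × 8 = 8 ≡ 8 (mod 13)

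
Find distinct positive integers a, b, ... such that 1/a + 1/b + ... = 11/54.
1/5 + 1/270

Greedy algorithm:
11/54: ceiling(54/11) = 5, use 1/5
1/270: ceiling(270/1) = 270, use 1/270
Result: 11/54 = 1/5 + 1/270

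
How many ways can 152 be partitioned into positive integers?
49686288421

p(n) counts ways to write n as a sum of positive integers (order ignored).
Euler's pentagonal recurrence: p(k) = p(k-1) + p(k-2) - p(k-5) - p(k-7) + p(k-12) + p(k-15) - ... (offsets j(3j∓1)/2, signs ++--, p(0)=1, p(<0)=0).
DP table for k = 0..151: p(0)=1, p(1)=1, p(2)=2, p(3)=3, p(4)=5, p(5)=7, p(6)=11, p(7)=15, p(8)=22, p(9)=30, p(10)=42, p(11)=56, p(12)=77, p(13)=101, p(14)=135, p(15)=176, p(16)=231, p(17)=297, p(18)=385, p(19)=490, p(20)=627, p(21)=792, p(22)=1002, p(23)=1255, p(24)=1575, p(25)=1958, p(26)=2436, p(27)=3010, p(28)=3718, p(29)=4565, p(30)=5604, p(31)=6842, p(32)=8349, p(33)=10143, p(34)=12310, p(35)=14883, p(36)=17977, p(37)=21637, p(38)=26015, p(39)=31185, p(40)=37338, p(41)=44583, p(42)=53174, p(43)=63261, p(44)=75175, p(45)=89134, p(46)=105558, p(47)=124754, p(48)=147273, p(49)=173525, p(50)=204226, p(51)=239943, p(52)=281589, p(53)=329931, p(54)=386155, p(55)=451276, p(56)=526823, p(57)=614154, p(58)=715220, p(59)=831820, p(60)=966467, p(61)=1121505, p(62)=1300156, p(63)=1505499, p(64)=1741630, p(65)=2012558, p(66)=2323520, p(67)=2679689, p(68)=3087735, p(69)=3554345, p(70)=4087968, p(71)=4697205, p(72)=5392783, p(73)=6185689, p(74)=7089500, p(75)=8118264, p(76)=9289091, p(77)=10619863, p(78)=12132164, p(79)=13848650, p(80)=15796476, p(81)=18004327, p(82)=20506255, p(83)=23338469, p(84)=26543660, p(85)=30167357, p(86)=34262962, p(87)=38887673, p(88)=44108109, p(89)=49995925, p(90)=56634173, p(91)=64112359, p(92)=72533807, p(93)=82010177, p(94)=92669720, p(95)=104651419, p(96)=118114304, p(97)=133230930, p(98)=150198136, p(99)=169229875, p(100)=190569292, p(101)=214481126, p(102)=241265379, p(103)=271248950, p(104)=304801365, p(105)=342325709, p(106)=384276336, p(107)=431149389, p(108)=483502844, p(109)=541946240, p(110)=607163746, p(111)=679903203, p(112)=761002156, p(113)=851376628, p(114)=952050665, p(115)=1064144451, p(116)=1188908248, p(117)=1327710076, p(118)=1482074143, p(119)=1653668665, p(120)=1844349560, p(121)=2056148051, p(122)=2291320912, p(123)=2552338241, p(124)=2841940500, p(125)=3163127352, p(126)=3519222692, p(127)=3913864295, p(128)=4351078600, p(129)=4835271870, p(130)=5371315400, p(131)=5964539504, p(132)=6620830889, p(133)=7346629512, p(134)=8149040695, p(135)=9035836076, p(136)=10015581680, p(137)=11097645016, p(138)=12292341831, p(139)=13610949895, p(140)=15065878135, p(141)=16670689208, p(142)=18440293320, p(143)=20390982757, p(144)=22540654445, p(145)=24908858009, p(146)=27517052599, p(147)=30388671978, p(148)=33549419497, p(149)=37027355200, p(150)=40853235313, p(151)=45060624582.
Final step: p(152) = p(151) + p(150) - p(147) - p(145) + p(140) + p(137) - p(130) - p(126) + p(117) + p(112) - p(101) - p(95) + p(82) + p(75) - p(60) - p(52) + p(35) + p(26) - p(7)
= 45060624582 + 40853235313 - 30388671978 - 24908858009 + 15065878135 + 11097645016 - 5371315400 - 3519222692 + 1327710076 + 761002156 - 214481126 - 104651419 + 20506255 + 8118264 - 966467 - 281589 + 14883 + 2436 - 15
= 49686288421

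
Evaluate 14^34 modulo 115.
101

Repeated squaring. Binary of 34 = 100010.
14^1 ≡ 14 (mod 115); 14^2 ≡ 81 (mod 115); 14^4 ≡ 6 (mod 115); 14^8 ≡ 36 (mod 115); 14^16 ≡ 31 (mod 115); 14^32 ≡ 41 (mod 115)
14^34 = 14^2 × 14^32 ≡ 101 (mod 115)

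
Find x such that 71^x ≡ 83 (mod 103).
98

Baby-step giant-step with step n = ⌈√103⌉ = 11.
Baby steps 71^j mod 103 (j:value) for j=0..10: 0:1, 1:71, 2:97, 3:89, 4:36, 5:84, 6:93, 7:11, 8:60, 9:37, 10:52.
Giant-step multiplier: 71^(-11) ≡ 71^(102-11) = 71^91 ≡ 45 (mod 103).
Giant steps γ_i = 83·45^i mod 103: γ_0=83, γ_1=27, γ_2=82, γ_3=85, γ_4=14, γ_5=12, γ_6=25, γ_7=95, γ_8=52 (in table at j=10).
x = i·n + j = 8·11 + 10 = 98.
Check: 71^98 ≡ 83 (mod 103).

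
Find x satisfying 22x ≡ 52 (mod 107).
x ≡ 51 (mod 107)

gcd(22, 107) = 1, which divides 52, so solutions exist.
Find 22^(-1) mod 107 by the extended Euclidean algorithm:
107 = 4 × 22 + 19  ⟹  19 = (1)·107 + (-4)·22
22 = 1 × 19 + 3  ⟹  3 = (-1)·107 + (5)·22
19 = 6 × 3 + 1  ⟹  1 = (7)·107 + (-34)·22
So (-34)·22 ≡ 1 (mod 107), i.e. 22^(-1) ≡ -34 ≡ 73 (mod 107).
x ≡ 73 × 52 = 3796 ≡ 51 (mod 107).
Check: 22 × 51 = 1122 ≡ 52 (mod 107).
Unique solution: x ≡ 51 (mod 107)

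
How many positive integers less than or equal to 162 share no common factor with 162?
54

162 = 2 × 3^4
φ(n) = n × ∏(1 - 1/p) for each prime p dividing n
φ(162) = 162 × (1 - 1/2) × (1 - 1/3) = 54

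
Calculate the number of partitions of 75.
8118264

p(n) counts ways to write n as a sum of positive integers (order ignored).
Euler's pentagonal recurrence: p(k) = p(k-1) + p(k-2) - p(k-5) - p(k-7) + p(k-12) + p(k-15) - ... (offsets j(3j∓1)/2, signs ++--, p(0)=1, p(<0)=0).
DP table for k = 0..74: p(0)=1, p(1)=1, p(2)=2, p(3)=3, p(4)=5, p(5)=7, p(6)=11, p(7)=15, p(8)=22, p(9)=30, p(10)=42, p(11)=56, p(12)=77, p(13)=101, p(14)=135, p(15)=176, p(16)=231, p(17)=297, p(18)=385, p(19)=490, p(20)=627, p(21)=792, p(22)=1002, p(23)=1255, p(24)=1575, p(25)=1958, p(26)=2436, p(27)=3010, p(28)=3718, p(29)=4565, p(30)=5604, p(31)=6842, p(32)=8349, p(33)=10143, p(34)=12310, p(35)=14883, p(36)=17977, p(37)=21637, p(38)=26015, p(39)=31185, p(40)=37338, p(41)=44583, p(42)=53174, p(43)=63261, p(44)=75175, p(45)=89134, p(46)=105558, p(47)=124754, p(48)=147273, p(49)=173525, p(50)=204226, p(51)=239943, p(52)=281589, p(53)=329931, p(54)=386155, p(55)=451276, p(56)=526823, p(57)=614154, p(58)=715220, p(59)=831820, p(60)=966467, p(61)=1121505, p(62)=1300156, p(63)=1505499, p(64)=1741630, p(65)=2012558, p(66)=2323520, p(67)=2679689, p(68)=3087735, p(69)=3554345, p(70)=4087968, p(71)=4697205, p(72)=5392783, p(73)=6185689, p(74)=7089500.
Final step: p(75) = p(74) + p(73) - p(70) - p(68) + p(63) + p(60) - p(53) - p(49) + p(40) + p(35) - p(24) - p(18) + p(5)
= 7089500 + 6185689 - 4087968 - 3087735 + 1505499 + 966467 - 329931 - 173525 + 37338 + 14883 - 1575 - 385 + 7
= 8118264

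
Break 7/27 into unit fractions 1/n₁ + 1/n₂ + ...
1/4 + 1/108

Greedy algorithm:
7/27: ceiling(27/7) = 4, use 1/4
1/108: ceiling(108/1) = 108, use 1/108
Result: 7/27 = 1/4 + 1/108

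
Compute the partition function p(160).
107438159466

p(n) counts ways to write n as a sum of positive integers (order ignored).
Euler's pentagonal recurrence: p(k) = p(k-1) + p(k-2) - p(k-5) - p(k-7) + p(k-12) + p(k-15) - ... (offsets j(3j∓1)/2, signs ++--, p(0)=1, p(<0)=0).
DP table for k = 0..159: p(0)=1, p(1)=1, p(2)=2, p(3)=3, p(4)=5, p(5)=7, p(6)=11, p(7)=15, p(8)=22, p(9)=30, p(10)=42, p(11)=56, p(12)=77, p(13)=101, p(14)=135, p(15)=176, p(16)=231, p(17)=297, p(18)=385, p(19)=490, p(20)=627, p(21)=792, p(22)=1002, p(23)=1255, p(24)=1575, p(25)=1958, p(26)=2436, p(27)=3010, p(28)=3718, p(29)=4565, p(30)=5604, p(31)=6842, p(32)=8349, p(33)=10143, p(34)=12310, p(35)=14883, p(36)=17977, p(37)=21637, p(38)=26015, p(39)=31185, p(40)=37338, p(41)=44583, p(42)=53174, p(43)=63261, p(44)=75175, p(45)=89134, p(46)=105558, p(47)=124754, p(48)=147273, p(49)=173525, p(50)=204226, p(51)=239943, p(52)=281589, p(53)=329931, p(54)=386155, p(55)=451276, p(56)=526823, p(57)=614154, p(58)=715220, p(59)=831820, p(60)=966467, p(61)=1121505, p(62)=1300156, p(63)=1505499, p(64)=1741630, p(65)=2012558, p(66)=2323520, p(67)=2679689, p(68)=3087735, p(69)=3554345, p(70)=4087968, p(71)=4697205, p(72)=5392783, p(73)=6185689, p(74)=7089500, p(75)=8118264, p(76)=9289091, p(77)=10619863, p(78)=12132164, p(79)=13848650, p(80)=15796476, p(81)=18004327, p(82)=20506255, p(83)=23338469, p(84)=26543660, p(85)=30167357, p(86)=34262962, p(87)=38887673, p(88)=44108109, p(89)=49995925, p(90)=56634173, p(91)=64112359, p(92)=72533807, p(93)=82010177, p(94)=92669720, p(95)=104651419, p(96)=118114304, p(97)=133230930, p(98)=150198136, p(99)=169229875, p(100)=190569292, p(101)=214481126, p(102)=241265379, p(103)=271248950, p(104)=304801365, p(105)=342325709, p(106)=384276336, p(107)=431149389, p(108)=483502844, p(109)=541946240, p(110)=607163746, p(111)=679903203, p(112)=761002156, p(113)=851376628, p(114)=952050665, p(115)=1064144451, p(116)=1188908248, p(117)=1327710076, p(118)=1482074143, p(119)=1653668665, p(120)=1844349560, p(121)=2056148051, p(122)=2291320912, p(123)=2552338241, p(124)=2841940500, p(125)=3163127352, p(126)=3519222692, p(127)=3913864295, p(128)=4351078600, p(129)=4835271870, p(130)=5371315400, p(131)=5964539504, p(132)=6620830889, p(133)=7346629512, p(134)=8149040695, p(135)=9035836076, p(136)=10015581680, p(137)=11097645016, p(138)=12292341831, p(139)=13610949895, p(140)=15065878135, p(141)=16670689208, p(142)=18440293320, p(143)=20390982757, p(144)=22540654445, p(145)=24908858009, p(146)=27517052599, p(147)=30388671978, p(148)=33549419497, p(149)=37027355200, p(150)=40853235313, p(151)=45060624582, p(152)=49686288421, p(153)=54770336324, p(154)=60356673280, p(155)=66493182097, p(156)=73232243759, p(157)=80630964769, p(158)=88751778802, p(159)=97662728555.
Final step: p(160) = p(159) + p(158) - p(155) - p(153) + p(148) + p(145) - p(138) - p(134) + p(125) + p(120) - p(109) - p(103) + p(90) + p(83) - p(68) - p(60) + p(43) + p(34) - p(15) - p(5)
= 97662728555 + 88751778802 - 66493182097 - 54770336324 + 33549419497 + 24908858009 - 12292341831 - 8149040695 + 3163127352 + 1844349560 - 541946240 - 271248950 + 56634173 + 23338469 - 3087735 - 966467 + 63261 + 12310 - 176 - 7
= 107438159466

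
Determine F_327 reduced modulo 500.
118

Matrix identity: Q^n = [[F_(n+1), F_n], [F_n, F_(n-1)]] with Q = [[1,1],[1,0]].
n = 327 = 101000111₂. Square-and-multiply, entries mod 500:
Q^1 = [[1,1],[1,0]]
Q^2 = (Q^1)² = [[2,1],[1,1]]
Q^5 = (Q^2)²·Q = [[8,5],[5,3]]
Q^10 = (Q^5)² = [[89,55],[55,34]]
Q^20 = (Q^10)² = [[446,265],[265,181]]
Q^40 = (Q^20)² = [[141,155],[155,486]]
Q^81 = (Q^40)²·Q = [[91,406],[406,185]]
Q^163 = (Q^81)²·Q = [[173,117],[117,56]]
Q^327 = (Q^163)²·Q = [[411,118],[118,293]]
F_327 mod 500 = Q^327[0][1] = 118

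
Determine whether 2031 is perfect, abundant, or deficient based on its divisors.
deficient

Proper divisors of 2031: sum = 1 + 3 + 677 = 681
Since 681 < 2031, 2031 is deficient.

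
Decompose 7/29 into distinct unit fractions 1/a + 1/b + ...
1/5 + 1/25 + 1/725

Greedy algorithm:
7/29: ceiling(29/7) = 5, use 1/5
6/145: ceiling(145/6) = 25, use 1/25
1/725: ceiling(725/1) = 725, use 1/725
Result: 7/29 = 1/5 + 1/25 + 1/725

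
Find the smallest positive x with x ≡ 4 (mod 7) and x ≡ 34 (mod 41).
116

Using Chinese Remainder Theorem:
M = 7 × 41 = 287
M1 = 41, M2 = 7
y1 = 41^(-1) mod 7 = 6
y2 = 7^(-1) mod 41 = 6
x = (4×41×6 + 34×7×6) mod 287 = 116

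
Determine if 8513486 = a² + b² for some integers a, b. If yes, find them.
Not possible

Factorization: 8513486 = 2 × 41 × 47^3
By Fermat: n is sum of two squares iff every prime p ≡ 3 (mod 4) appears to even power.
Prime(s) ≡ 3 (mod 4) with odd exponent: [(47, 3)]
Therefore 8513486 cannot be expressed as a² + b².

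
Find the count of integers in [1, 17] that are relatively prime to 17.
16

17 = 17
φ(n) = n × ∏(1 - 1/p) for each prime p dividing n
φ(17) = 17 × (1 - 1/17) = 16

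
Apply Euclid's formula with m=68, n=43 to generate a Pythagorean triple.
(2775, 5848, 6473)

Euclid's formula: a = m² - n², b = 2mn, c = m² + n²
m = 68, n = 43
a = 68² - 43² = 4624 - 1849 = 2775
b = 2 × 68 × 43 = 5848
c = 68² + 43² = 4624 + 1849 = 6473
Verification: 2775² + 5848² = 7700625 + 34199104 = 41899729 = 6473² ✓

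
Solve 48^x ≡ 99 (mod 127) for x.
70

Baby-step giant-step with step n = ⌈√127⌉ = 12.
Baby steps 48^j mod 127 (j:value) for j=0..11: 0:1, 1:48, 2:18, 3:102, 4:70, 5:58, 6:117, 7:28, 8:74, 9:123, 10:62, 11:55.
Giant-step multiplier: 48^(-12) ≡ 48^(126-12) = 48^114 ≡ 47 (mod 127).
Giant steps γ_i = 99·47^i mod 127: γ_0=99, γ_1=81, γ_2=124, γ_3=113, γ_4=104, γ_5=62 (in table at j=10).
x = i·n + j = 5·12 + 10 = 70.
Check: 48^70 ≡ 99 (mod 127).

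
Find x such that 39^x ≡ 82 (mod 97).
73

Baby-step giant-step with step n = ⌈√97⌉ = 10.
Baby steps 39^j mod 97 (j:value) for j=0..9: 0:1, 1:39, 2:66, 3:52, 4:88, 5:37, 6:85, 7:17, 8:81, 9:55.
Giant-step multiplier: 39^(-10) ≡ 39^(96-10) = 39^86 ≡ 53 (mod 97).
Giant steps γ_i = 82·53^i mod 97: γ_0=82, γ_1=78, γ_2=60, γ_3=76, γ_4=51, γ_5=84, γ_6=87, γ_7=52 (in table at j=3).
x = i·n + j = 7·10 + 3 = 73.
Check: 39^73 ≡ 82 (mod 97).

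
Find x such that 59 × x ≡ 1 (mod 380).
219

gcd(59, 380) = 1, so the inverse exists.
Extended Euclidean algorithm on (380, 59):
380 = 6 × 59 + 26  ⟹  26 = (1)·380 + (-6)·59
59 = 2 × 26 + 7  ⟹  7 = (-2)·380 + (13)·59
26 = 3 × 7 + 5  ⟹  5 = (7)·380 + (-45)·59
7 = 1 × 5 + 2  ⟹  2 = (-9)·380 + (58)·59
5 = 2 × 2 + 1  ⟹  1 = (25)·380 + (-161)·59
So (-161)·59 ≡ 1 (mod 380), i.e. 59^(-1) ≡ -161 ≡ 219 (mod 380).
Check: 59 × 219 = 12921 ≡ 1 (mod 380)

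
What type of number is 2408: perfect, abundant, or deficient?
abundant

Proper divisors of 2408: sum = 1 + 2 + 4 + 7 + 8 + 14 + 28 + 43 + 56 + 86 + 172 + 301 + 344 + 602 + 1204 = 2872
Since 2872 > 2408, 2408 is abundant.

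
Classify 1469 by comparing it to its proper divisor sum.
deficient

Proper divisors of 1469: sum = 1 + 13 + 113 = 127
Since 127 < 1469, 1469 is deficient.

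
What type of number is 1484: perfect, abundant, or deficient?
abundant

Proper divisors of 1484: sum = 1 + 2 + 4 + 7 + 14 + 28 + 53 + 106 + 212 + 371 + 742 = 1540
Since 1540 > 1484, 1484 is abundant.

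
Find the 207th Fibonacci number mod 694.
420

Matrix identity: Q^n = [[F_(n+1), F_n], [F_n, F_(n-1)]] with Q = [[1,1],[1,0]].
n = 207 = 11001111₂. Square-and-multiply, entries mod 694:
Q^1 = [[1,1],[1,0]]
Q^3 = (Q^1)²·Q = [[3,2],[2,1]]
Q^6 = (Q^3)² = [[13,8],[8,5]]
Q^12 = (Q^6)² = [[233,144],[144,89]]
Q^25 = (Q^12)²·Q = [[637,73],[73,564]]
Q^51 = (Q^25)²·Q = [[479,250],[250,229]]
Q^103 = (Q^51)²·Q = [[491,461],[461,30]]
Q^207 = (Q^103)²·Q = [[477,420],[420,57]]
F_207 mod 694 = Q^207[0][1] = 420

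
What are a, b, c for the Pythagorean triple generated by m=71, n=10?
(4941, 1420, 5141)

Euclid's formula: a = m² - n², b = 2mn, c = m² + n²
m = 71, n = 10
a = 71² - 10² = 5041 - 100 = 4941
b = 2 × 71 × 10 = 1420
c = 71² + 10² = 5041 + 100 = 5141
Verification: 4941² + 1420² = 24413481 + 2016400 = 26429881 = 5141² ✓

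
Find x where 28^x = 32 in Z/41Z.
30

Baby-step giant-step with step n = ⌈√41⌉ = 7.
Baby steps 28^j mod 41 (j:value) for j=0..6: 0:1, 1:28, 2:5, 3:17, 4:25, 5:3, 6:2.
Giant-step multiplier: 28^(-7) ≡ 28^(40-7) = 28^33 ≡ 11 (mod 41).
Giant steps γ_i = 32·11^i mod 41: γ_0=32, γ_1=24, γ_2=18, γ_3=34, γ_4=5 (in table at j=2).
x = i·n + j = 4·7 + 2 = 30.
Check: 28^30 ≡ 32 (mod 41).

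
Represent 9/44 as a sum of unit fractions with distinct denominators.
1/5 + 1/220

Greedy algorithm:
9/44: ceiling(44/9) = 5, use 1/5
1/220: ceiling(220/1) = 220, use 1/220
Result: 9/44 = 1/5 + 1/220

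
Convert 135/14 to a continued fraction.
[9; 1, 1, 1, 4]

Euclidean algorithm steps:
135 = 9 × 14 + 9
14 = 1 × 9 + 5
9 = 1 × 5 + 4
5 = 1 × 4 + 1
4 = 4 × 1 + 0
Continued fraction: [9; 1, 1, 1, 4]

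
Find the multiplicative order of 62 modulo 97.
6

97 is prime, so ord(62) divides φ(97) = 96.
Divisors of 96: 1, 2, 3, 4, 6, 8, 12, 16, 24, 32, 48, 96.
Repeated squaring: 62^1 ≡ 62, 62^2 ≡ 61, 62^4 ≡ 35, 62^8 ≡ 61, 62^16 ≡ 35, 62^32 ≡ 61, 62^64 ≡ 35 (mod 97).
Test 62^d mod 97 for each divisor d in increasing order:
62^1 ≡ 62
62^2 ≡ 61
62^3 = 62^2·62^1 ≡ 96
62^4 ≡ 35
62^6 = 62^4·62^2 ≡ 1  ← first divisor giving 1
The order is 6.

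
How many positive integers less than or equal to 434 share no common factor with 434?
180

434 = 2 × 7 × 31
φ(n) = n × ∏(1 - 1/p) for each prime p dividing n
φ(434) = 434 × (1 - 1/2) × (1 - 1/7) × (1 - 1/31) = 180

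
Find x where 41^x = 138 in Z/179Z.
90

Baby-step giant-step with step n = ⌈√179⌉ = 14.
Baby steps 41^j mod 179 (j:value) for j=0..13: 0:1, 1:41, 2:70, 3:6, 4:67, 5:62, 6:36, 7:44, 8:14, 9:37, 10:85, 11:84, 12:43, 13:152.
Giant-step multiplier: 41^(-14) ≡ 41^(178-14) = 41^164 ≡ 141 (mod 179).
Giant steps γ_i = 138·141^i mod 179: γ_0=138, γ_1=126, γ_2=45, γ_3=80, γ_4=3, γ_5=65, γ_6=36 (in table at j=6).
x = i·n + j = 6·14 + 6 = 90.
Check: 41^90 ≡ 138 (mod 179).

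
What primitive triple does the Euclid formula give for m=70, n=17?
(4611, 2380, 5189)

Euclid's formula: a = m² - n², b = 2mn, c = m² + n²
m = 70, n = 17
a = 70² - 17² = 4900 - 289 = 4611
b = 2 × 70 × 17 = 2380
c = 70² + 17² = 4900 + 289 = 5189
Verification: 4611² + 2380² = 21261321 + 5664400 = 26925721 = 5189² ✓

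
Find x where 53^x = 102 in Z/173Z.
75

Baby-step giant-step with step n = ⌈√173⌉ = 14.
Baby steps 53^j mod 173 (j:value) for j=0..13: 0:1, 1:53, 2:41, 3:97, 4:124, 5:171, 6:67, 7:91, 8:152, 9:98, 10:4, 11:39, 12:164, 13:42.
Giant-step multiplier: 53^(-14) ≡ 53^(172-14) = 53^158 ≡ 15 (mod 173).
Giant steps γ_i = 102·15^i mod 173: γ_0=102, γ_1=146, γ_2=114, γ_3=153, γ_4=46, γ_5=171 (in table at j=5).
x = i·n + j = 5·14 + 5 = 75.
Check: 53^75 ≡ 102 (mod 173).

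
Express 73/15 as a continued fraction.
[4; 1, 6, 2]

Euclidean algorithm steps:
73 = 4 × 15 + 13
15 = 1 × 13 + 2
13 = 6 × 2 + 1
2 = 2 × 1 + 0
Continued fraction: [4; 1, 6, 2]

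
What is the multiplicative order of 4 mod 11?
5

11 is prime, so ord(4) divides φ(11) = 10.
Divisors of 10: 1, 2, 5, 10.
Repeated squaring: 4^1 ≡ 4, 4^2 ≡ 5, 4^4 ≡ 3, 4^8 ≡ 9 (mod 11).
Test 4^d mod 11 for each divisor d in increasing order:
4^1 ≡ 4
4^2 ≡ 5
4^5 = 4^4·4^1 ≡ 1  ← first divisor giving 1
The order is 5.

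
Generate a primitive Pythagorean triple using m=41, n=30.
(781, 2460, 2581)

Euclid's formula: a = m² - n², b = 2mn, c = m² + n²
m = 41, n = 30
a = 41² - 30² = 1681 - 900 = 781
b = 2 × 41 × 30 = 2460
c = 41² + 30² = 1681 + 900 = 2581
Verification: 781² + 2460² = 609961 + 6051600 = 6661561 = 2581² ✓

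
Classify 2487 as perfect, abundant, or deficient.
deficient

Proper divisors of 2487: sum = 1 + 3 + 829 = 833
Since 833 < 2487, 2487 is deficient.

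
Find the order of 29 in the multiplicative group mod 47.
46

47 is prime, so ord(29) divides φ(47) = 46.
Divisors of 46: 1, 2, 23, 46.
Repeated squaring: 29^1 ≡ 29, 29^2 ≡ 42, 29^4 ≡ 25, 29^8 ≡ 14, 29^16 ≡ 8, 29^32 ≡ 17 (mod 47).
Test 29^d mod 47 for each divisor d in increasing order:
29^1 ≡ 29
29^2 ≡ 42
29^23 = 29^16·29^4·29^2·29^1 ≡ 46
29^46 = 29^32·29^8·29^4·29^2 ≡ 1  ← first divisor giving 1
The order is 46.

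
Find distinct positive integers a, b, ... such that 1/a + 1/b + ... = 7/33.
1/5 + 1/83 + 1/13695

Greedy algorithm:
7/33: ceiling(33/7) = 5, use 1/5
2/165: ceiling(165/2) = 83, use 1/83
1/13695: ceiling(13695/1) = 13695, use 1/13695
Result: 7/33 = 1/5 + 1/83 + 1/13695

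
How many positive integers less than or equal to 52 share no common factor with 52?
24

52 = 2^2 × 13
φ(n) = n × ∏(1 - 1/p) for each prime p dividing n
φ(52) = 52 × (1 - 1/2) × (1 - 1/13) = 24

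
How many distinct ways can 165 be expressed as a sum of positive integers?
172389800255

p(n) counts ways to write n as a sum of positive integers (order ignored).
Euler's pentagonal recurrence: p(k) = p(k-1) + p(k-2) - p(k-5) - p(k-7) + p(k-12) + p(k-15) - ... (offsets j(3j∓1)/2, signs ++--, p(0)=1, p(<0)=0).
DP table for k = 0..164: p(0)=1, p(1)=1, p(2)=2, p(3)=3, p(4)=5, p(5)=7, p(6)=11, p(7)=15, p(8)=22, p(9)=30, p(10)=42, p(11)=56, p(12)=77, p(13)=101, p(14)=135, p(15)=176, p(16)=231, p(17)=297, p(18)=385, p(19)=490, p(20)=627, p(21)=792, p(22)=1002, p(23)=1255, p(24)=1575, p(25)=1958, p(26)=2436, p(27)=3010, p(28)=3718, p(29)=4565, p(30)=5604, p(31)=6842, p(32)=8349, p(33)=10143, p(34)=12310, p(35)=14883, p(36)=17977, p(37)=21637, p(38)=26015, p(39)=31185, p(40)=37338, p(41)=44583, p(42)=53174, p(43)=63261, p(44)=75175, p(45)=89134, p(46)=105558, p(47)=124754, p(48)=147273, p(49)=173525, p(50)=204226, p(51)=239943, p(52)=281589, p(53)=329931, p(54)=386155, p(55)=451276, p(56)=526823, p(57)=614154, p(58)=715220, p(59)=831820, p(60)=966467, p(61)=1121505, p(62)=1300156, p(63)=1505499, p(64)=1741630, p(65)=2012558, p(66)=2323520, p(67)=2679689, p(68)=3087735, p(69)=3554345, p(70)=4087968, p(71)=4697205, p(72)=5392783, p(73)=6185689, p(74)=7089500, p(75)=8118264, p(76)=9289091, p(77)=10619863, p(78)=12132164, p(79)=13848650, p(80)=15796476, p(81)=18004327, p(82)=20506255, p(83)=23338469, p(84)=26543660, p(85)=30167357, p(86)=34262962, p(87)=38887673, p(88)=44108109, p(89)=49995925, p(90)=56634173, p(91)=64112359, p(92)=72533807, p(93)=82010177, p(94)=92669720, p(95)=104651419, p(96)=118114304, p(97)=133230930, p(98)=150198136, p(99)=169229875, p(100)=190569292, p(101)=214481126, p(102)=241265379, p(103)=271248950, p(104)=304801365, p(105)=342325709, p(106)=384276336, p(107)=431149389, p(108)=483502844, p(109)=541946240, p(110)=607163746, p(111)=679903203, p(112)=761002156, p(113)=851376628, p(114)=952050665, p(115)=1064144451, p(116)=1188908248, p(117)=1327710076, p(118)=1482074143, p(119)=1653668665, p(120)=1844349560, p(121)=2056148051, p(122)=2291320912, p(123)=2552338241, p(124)=2841940500, p(125)=3163127352, p(126)=3519222692, p(127)=3913864295, p(128)=4351078600, p(129)=4835271870, p(130)=5371315400, p(131)=5964539504, p(132)=6620830889, p(133)=7346629512, p(134)=8149040695, p(135)=9035836076, p(136)=10015581680, p(137)=11097645016, p(138)=12292341831, p(139)=13610949895, p(140)=15065878135, p(141)=16670689208, p(142)=18440293320, p(143)=20390982757, p(144)=22540654445, p(145)=24908858009, p(146)=27517052599, p(147)=30388671978, p(148)=33549419497, p(149)=37027355200, p(150)=40853235313, p(151)=45060624582, p(152)=49686288421, p(153)=54770336324, p(154)=60356673280, p(155)=66493182097, p(156)=73232243759, p(157)=80630964769, p(158)=88751778802, p(159)=97662728555, p(160)=107438159466, p(161)=118159068427, p(162)=129913904637, p(163)=142798995930, p(164)=156919475295.
Final step: p(165) = p(164) + p(163) - p(160) - p(158) + p(153) + p(150) - p(143) - p(139) + p(130) + p(125) - p(114) - p(108) + p(95) + p(88) - p(73) - p(65) + p(48) + p(39) - p(20) - p(10)
= 156919475295 + 142798995930 - 107438159466 - 88751778802 + 54770336324 + 40853235313 - 20390982757 - 13610949895 + 5371315400 + 3163127352 - 952050665 - 483502844 + 104651419 + 44108109 - 6185689 - 2012558 + 147273 + 31185 - 627 - 42
= 172389800255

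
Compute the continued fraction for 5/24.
[0; 4, 1, 4]

Euclidean algorithm steps:
5 = 0 × 24 + 5
24 = 4 × 5 + 4
5 = 1 × 4 + 1
4 = 4 × 1 + 0
Continued fraction: [0; 4, 1, 4]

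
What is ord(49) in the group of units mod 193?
12

193 is prime, so ord(49) divides φ(193) = 192.
Divisors of 192: 1, 2, 3, 4, 6, 8, 12, 16, 24, 32, 48, 64, 96, 192.
Repeated squaring: 49^1 ≡ 49, 49^2 ≡ 85, 49^4 ≡ 84, 49^8 ≡ 108, 49^16 ≡ 84, 49^32 ≡ 108, 49^64 ≡ 84, 49^128 ≡ 108 (mod 193).
Test 49^d mod 193 for each divisor d in increasing order:
49^1 ≡ 49
49^2 ≡ 85
49^3 = 49^2·49^1 ≡ 112
49^4 ≡ 84
49^6 = 49^4·49^2 ≡ 192
49^8 ≡ 108
49^12 = 49^8·49^4 ≡ 1  ← first divisor giving 1
The order is 12.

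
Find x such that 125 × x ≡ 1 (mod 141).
44

gcd(125, 141) = 1, so the inverse exists.
Extended Euclidean algorithm on (141, 125):
141 = 1 × 125 + 16  ⟹  16 = (1)·141 + (-1)·125
125 = 7 × 16 + 13  ⟹  13 = (-7)·141 + (8)·125
16 = 1 × 13 + 3  ⟹  3 = (8)·141 + (-9)·125
13 = 4 × 3 + 1  ⟹  1 = (-39)·141 + (44)·125
So (44)·125 ≡ 1 (mod 141), i.e. 125^(-1) ≡ 44 (mod 141).
Check: 125 × 44 = 5500 ≡ 1 (mod 141)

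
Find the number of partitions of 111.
679903203

p(n) counts ways to write n as a sum of positive integers (order ignored).
Euler's pentagonal recurrence: p(k) = p(k-1) + p(k-2) - p(k-5) - p(k-7) + p(k-12) + p(k-15) - ... (offsets j(3j∓1)/2, signs ++--, p(0)=1, p(<0)=0).
DP table for k = 0..110: p(0)=1, p(1)=1, p(2)=2, p(3)=3, p(4)=5, p(5)=7, p(6)=11, p(7)=15, p(8)=22, p(9)=30, p(10)=42, p(11)=56, p(12)=77, p(13)=101, p(14)=135, p(15)=176, p(16)=231, p(17)=297, p(18)=385, p(19)=490, p(20)=627, p(21)=792, p(22)=1002, p(23)=1255, p(24)=1575, p(25)=1958, p(26)=2436, p(27)=3010, p(28)=3718, p(29)=4565, p(30)=5604, p(31)=6842, p(32)=8349, p(33)=10143, p(34)=12310, p(35)=14883, p(36)=17977, p(37)=21637, p(38)=26015, p(39)=31185, p(40)=37338, p(41)=44583, p(42)=53174, p(43)=63261, p(44)=75175, p(45)=89134, p(46)=105558, p(47)=124754, p(48)=147273, p(49)=173525, p(50)=204226, p(51)=239943, p(52)=281589, p(53)=329931, p(54)=386155, p(55)=451276, p(56)=526823, p(57)=614154, p(58)=715220, p(59)=831820, p(60)=966467, p(61)=1121505, p(62)=1300156, p(63)=1505499, p(64)=1741630, p(65)=2012558, p(66)=2323520, p(67)=2679689, p(68)=3087735, p(69)=3554345, p(70)=4087968, p(71)=4697205, p(72)=5392783, p(73)=6185689, p(74)=7089500, p(75)=8118264, p(76)=9289091, p(77)=10619863, p(78)=12132164, p(79)=13848650, p(80)=15796476, p(81)=18004327, p(82)=20506255, p(83)=23338469, p(84)=26543660, p(85)=30167357, p(86)=34262962, p(87)=38887673, p(88)=44108109, p(89)=49995925, p(90)=56634173, p(91)=64112359, p(92)=72533807, p(93)=82010177, p(94)=92669720, p(95)=104651419, p(96)=118114304, p(97)=133230930, p(98)=150198136, p(99)=169229875, p(100)=190569292, p(101)=214481126, p(102)=241265379, p(103)=271248950, p(104)=304801365, p(105)=342325709, p(106)=384276336, p(107)=431149389, p(108)=483502844, p(109)=541946240, p(110)=607163746.
Final step: p(111) = p(110) + p(109) - p(106) - p(104) + p(99) + p(96) - p(89) - p(85) + p(76) + p(71) - p(60) - p(54) + p(41) + p(34) - p(19) - p(11)
= 607163746 + 541946240 - 384276336 - 304801365 + 169229875 + 118114304 - 49995925 - 30167357 + 9289091 + 4697205 - 966467 - 386155 + 44583 + 12310 - 490 - 56
= 679903203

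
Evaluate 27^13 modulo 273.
27

Repeated squaring. Binary of 13 = 1101.
27^1 ≡ 27 (mod 273); 27^2 ≡ 183 (mod 273); 27^4 ≡ 183 (mod 273); 27^8 ≡ 183 (mod 273)
27^13 = 27^1 × 27^4 × 27^8 ≡ 27 (mod 273)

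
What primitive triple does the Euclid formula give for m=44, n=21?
(1495, 1848, 2377)

Euclid's formula: a = m² - n², b = 2mn, c = m² + n²
m = 44, n = 21
a = 44² - 21² = 1936 - 441 = 1495
b = 2 × 44 × 21 = 1848
c = 44² + 21² = 1936 + 441 = 2377
Verification: 1495² + 1848² = 2235025 + 3415104 = 5650129 = 2377² ✓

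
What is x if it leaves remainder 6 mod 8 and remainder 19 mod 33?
118

Using Chinese Remainder Theorem:
M = 8 × 33 = 264
M1 = 33, M2 = 8
y1 = 33^(-1) mod 8 = 1
y2 = 8^(-1) mod 33 = 29
x = (6×33×1 + 19×8×29) mod 264 = 118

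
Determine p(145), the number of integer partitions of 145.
24908858009

p(n) counts ways to write n as a sum of positive integers (order ignored).
Euler's pentagonal recurrence: p(k) = p(k-1) + p(k-2) - p(k-5) - p(k-7) + p(k-12) + p(k-15) - ... (offsets j(3j∓1)/2, signs ++--, p(0)=1, p(<0)=0).
DP table for k = 0..144: p(0)=1, p(1)=1, p(2)=2, p(3)=3, p(4)=5, p(5)=7, p(6)=11, p(7)=15, p(8)=22, p(9)=30, p(10)=42, p(11)=56, p(12)=77, p(13)=101, p(14)=135, p(15)=176, p(16)=231, p(17)=297, p(18)=385, p(19)=490, p(20)=627, p(21)=792, p(22)=1002, p(23)=1255, p(24)=1575, p(25)=1958, p(26)=2436, p(27)=3010, p(28)=3718, p(29)=4565, p(30)=5604, p(31)=6842, p(32)=8349, p(33)=10143, p(34)=12310, p(35)=14883, p(36)=17977, p(37)=21637, p(38)=26015, p(39)=31185, p(40)=37338, p(41)=44583, p(42)=53174, p(43)=63261, p(44)=75175, p(45)=89134, p(46)=105558, p(47)=124754, p(48)=147273, p(49)=173525, p(50)=204226, p(51)=239943, p(52)=281589, p(53)=329931, p(54)=386155, p(55)=451276, p(56)=526823, p(57)=614154, p(58)=715220, p(59)=831820, p(60)=966467, p(61)=1121505, p(62)=1300156, p(63)=1505499, p(64)=1741630, p(65)=2012558, p(66)=2323520, p(67)=2679689, p(68)=3087735, p(69)=3554345, p(70)=4087968, p(71)=4697205, p(72)=5392783, p(73)=6185689, p(74)=7089500, p(75)=8118264, p(76)=9289091, p(77)=10619863, p(78)=12132164, p(79)=13848650, p(80)=15796476, p(81)=18004327, p(82)=20506255, p(83)=23338469, p(84)=26543660, p(85)=30167357, p(86)=34262962, p(87)=38887673, p(88)=44108109, p(89)=49995925, p(90)=56634173, p(91)=64112359, p(92)=72533807, p(93)=82010177, p(94)=92669720, p(95)=104651419, p(96)=118114304, p(97)=133230930, p(98)=150198136, p(99)=169229875, p(100)=190569292, p(101)=214481126, p(102)=241265379, p(103)=271248950, p(104)=304801365, p(105)=342325709, p(106)=384276336, p(107)=431149389, p(108)=483502844, p(109)=541946240, p(110)=607163746, p(111)=679903203, p(112)=761002156, p(113)=851376628, p(114)=952050665, p(115)=1064144451, p(116)=1188908248, p(117)=1327710076, p(118)=1482074143, p(119)=1653668665, p(120)=1844349560, p(121)=2056148051, p(122)=2291320912, p(123)=2552338241, p(124)=2841940500, p(125)=3163127352, p(126)=3519222692, p(127)=3913864295, p(128)=4351078600, p(129)=4835271870, p(130)=5371315400, p(131)=5964539504, p(132)=6620830889, p(133)=7346629512, p(134)=8149040695, p(135)=9035836076, p(136)=10015581680, p(137)=11097645016, p(138)=12292341831, p(139)=13610949895, p(140)=15065878135, p(141)=16670689208, p(142)=18440293320, p(143)=20390982757, p(144)=22540654445.
Final step: p(145) = p(144) + p(143) - p(140) - p(138) + p(133) + p(130) - p(123) - p(119) + p(110) + p(105) - p(94) - p(88) + p(75) + p(68) - p(53) - p(45) + p(28) + p(19) - p(0)
= 22540654445 + 20390982757 - 15065878135 - 12292341831 + 7346629512 + 5371315400 - 2552338241 - 1653668665 + 607163746 + 342325709 - 92669720 - 44108109 + 8118264 + 3087735 - 329931 - 89134 + 3718 + 490 - 1
= 24908858009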